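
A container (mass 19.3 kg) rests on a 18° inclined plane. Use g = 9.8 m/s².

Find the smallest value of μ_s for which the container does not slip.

At the slip threshold m g sin θ = μ_s m g cos θ, so μ_s,min = tan θ.
μ_s,min = tan 18° = 0.325.

μ_s,min ≈ 0.325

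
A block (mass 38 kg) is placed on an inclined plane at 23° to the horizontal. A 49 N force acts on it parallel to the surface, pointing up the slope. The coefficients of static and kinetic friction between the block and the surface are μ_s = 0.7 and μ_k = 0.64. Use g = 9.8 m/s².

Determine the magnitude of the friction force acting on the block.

f ≈ 96.5 N (up the incline)

Normal force: N = m g cos θ = 38 × 9.8 × cos 23° = 342.8 N.
The friction needed for equilibrium is m g sin θ − P = 145.5 − 49 = 96.51 N, measured positive up-slope.
Static friction can supply at most μ_s N = 240 N.
Since |96.51| ≤ 240 N, no slip — friction simply equals what equilibrium demands.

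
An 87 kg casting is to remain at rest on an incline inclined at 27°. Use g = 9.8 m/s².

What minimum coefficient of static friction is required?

At the slip threshold m g sin θ = μ_s m g cos θ, so μ_s,min = tan θ.
μ_s,min = tan 27° = 0.51.

μ_s,min ≈ 0.51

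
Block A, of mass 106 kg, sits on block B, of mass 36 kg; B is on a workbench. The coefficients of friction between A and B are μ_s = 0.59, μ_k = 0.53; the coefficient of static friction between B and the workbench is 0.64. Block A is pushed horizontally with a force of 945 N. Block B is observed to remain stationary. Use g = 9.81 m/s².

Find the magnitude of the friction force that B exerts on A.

f ≈ 551 N

The normal force B exerts on A is simply A's weight, N₁ = 1040 N.
Maximum static friction on A from B: μ_s N₁ = 0.59×1040 = 613.5 N.
Since P = 945 N > 613.5 N, A slides on B; the A–B friction is kinetic: f₁ = μ_k N₁ = 0.53×1040 = 551 N.
By Newton's third law B feels 551 N forward from A. With B stationary, the floor's static friction on B balances it: f₂ = 551 N (well within μ_s(m_A+m_B)g = 891.5 N).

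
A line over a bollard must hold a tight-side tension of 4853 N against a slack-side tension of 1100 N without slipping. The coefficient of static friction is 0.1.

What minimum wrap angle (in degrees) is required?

T₂/T₁ = e^{μβ} → β = ln(T₂/T₁)/μ.
β = ln(4853/1100)/0.1 = 1.484/0.1 = 14.84 rad.
In degrees: β = 14.84 × 180/π = 850°.

β_min ≈ 850°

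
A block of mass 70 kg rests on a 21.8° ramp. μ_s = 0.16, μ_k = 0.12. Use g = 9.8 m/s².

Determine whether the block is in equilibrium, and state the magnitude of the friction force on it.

f ≈ 76.4 N

N = m g cos θ = 637 N.
Down-slope weight component: m g sin θ = 255 N.
μ_s N = 102 N.
255 > 102 N, so it slides; kinetic friction f = μ_k N = 0.12×637 = 76.4 N.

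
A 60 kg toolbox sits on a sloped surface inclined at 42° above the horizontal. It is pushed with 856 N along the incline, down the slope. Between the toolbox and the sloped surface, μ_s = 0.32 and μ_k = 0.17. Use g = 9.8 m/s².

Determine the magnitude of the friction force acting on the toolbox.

f ≈ 74.3 N (up the incline)

Perpendicular to the surface, N = m g cos θ = 60·9.8·cos 42° = 437 N.
Parallel to the incline, ΣF = 0 gives f = m g sin θ + P = 393.4 + 856 = 1249 N (up-slope positive).
Maximum static friction available: μ_s N = 0.32 × 437 = 139.8 N.
Since |1249| > 139.8 N, static friction cannot hold it; the toolbox slides down the incline and kinetic friction applies: f = μ_k N = 0.17 × 437 = 74.3 N.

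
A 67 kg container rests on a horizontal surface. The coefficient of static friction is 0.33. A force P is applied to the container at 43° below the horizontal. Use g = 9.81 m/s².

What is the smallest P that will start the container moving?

N = m g + P sin α (the push presses the container into the horizontal surface).
At impending slip, P cos α = μ_s N = μ_s (m g + P sin α).
Solving: P (cos α − μ_s sin α) = μ_s m g → P = 0.33×657/(cos 43° − 0.33 sin 43°) = 217/0.5063 = 428 N.

P ≈ 428 N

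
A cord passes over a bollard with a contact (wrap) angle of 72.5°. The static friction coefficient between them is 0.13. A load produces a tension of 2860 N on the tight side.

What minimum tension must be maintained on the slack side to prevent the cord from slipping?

Capstan equation at impending slip: T_tight/T_slack = e^{μβ}.
β = 72.5° = 1.265 rad; e^{μβ} = e^{0.13×1.265} = 1.179.
T_slack = T_tight / e^{μβ} = 2860 / 1.179 = 2430 N.

T_min ≈ 2430 N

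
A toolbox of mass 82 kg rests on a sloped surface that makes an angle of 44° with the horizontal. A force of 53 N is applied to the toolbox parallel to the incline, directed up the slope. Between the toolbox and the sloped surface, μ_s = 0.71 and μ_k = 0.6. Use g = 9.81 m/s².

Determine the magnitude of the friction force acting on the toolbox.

f ≈ 347 N (up the incline)

The normal reaction is N = m g cos θ = 578.7 N.
For equilibrium along the incline the friction force must supply f = m g sin θ − P = 558.8 − 53 = 505.8 N (positive meaning up-slope).
Maximum static friction available: μ_s N = 0.71 × 578.7 = 410.8 N.
|505.8| exceeds 410.8 N, so the toolbox slips down-slope; friction is kinetic, f = μ_k N = 0.6×578.7 = 347 N.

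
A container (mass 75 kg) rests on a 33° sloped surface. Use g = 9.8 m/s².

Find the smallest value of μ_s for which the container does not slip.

μ_s,min ≈ 0.649

At the slip threshold m g sin θ = μ_s m g cos θ, so μ_s,min = tan θ.
μ_s,min = tan 33° = 0.649.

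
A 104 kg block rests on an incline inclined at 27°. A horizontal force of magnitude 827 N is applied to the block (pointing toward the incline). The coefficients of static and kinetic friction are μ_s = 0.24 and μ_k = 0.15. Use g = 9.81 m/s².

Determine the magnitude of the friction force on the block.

f ≈ 274 N (down the incline)

The horizontal push has a component P sin θ into the surface, so N = m g cos θ + P sin θ = 909 + 375.5 = 1284 N.
Along the incline, the net driving force (taking up-slope positive) is P cos θ − m g sin θ = 736.9 − 463.2 = 273.7 N, so equilibrium requires friction f = -273.7 N (down-slope).
The limit of static friction is μ_s N = 308.3 N.
Since 273.7 N is within the 308.3 N limit, the block stays put and friction is exactly 274 N.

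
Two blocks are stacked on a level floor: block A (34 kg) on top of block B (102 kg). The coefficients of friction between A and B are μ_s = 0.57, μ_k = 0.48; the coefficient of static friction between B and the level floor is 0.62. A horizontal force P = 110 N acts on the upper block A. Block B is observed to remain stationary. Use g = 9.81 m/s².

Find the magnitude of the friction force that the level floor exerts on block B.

Between the blocks, N₁ = m_A g = 333.5 N.
So the A–B interface can sustain at most μ_s N₁ = 190.1 N of static friction.
Since P = 110 N ≤ 190.1 N, A does not slip on B; friction on A equals P = 110 N.
B experiences an equal 110 N forward from A (third law). B is in equilibrium, so the floor supplies f₂ = 110 N of static friction (limit μ_s(m_A+m_B)g = 827.2 N, not exceeded).

f ≈ 110 N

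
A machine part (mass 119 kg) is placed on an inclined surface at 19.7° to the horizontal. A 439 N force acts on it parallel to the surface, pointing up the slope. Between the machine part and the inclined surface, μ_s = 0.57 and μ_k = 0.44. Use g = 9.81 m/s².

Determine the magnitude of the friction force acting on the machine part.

f ≈ 45.5 N (down the incline)

Perpendicular to the surface, N = m g cos θ = 119·9.81·cos 19.7° = 1099 N.
For equilibrium along the incline the friction force must supply f = m g sin θ − P = 393.5 − 439 = -45.48 N (positive meaning up-slope).
The static-friction ceiling is μ_s N = 0.57 × 1099 = 626.5 N.
Since |-45.48| ≤ 626.5 N, no slip — friction simply equals what equilibrium demands.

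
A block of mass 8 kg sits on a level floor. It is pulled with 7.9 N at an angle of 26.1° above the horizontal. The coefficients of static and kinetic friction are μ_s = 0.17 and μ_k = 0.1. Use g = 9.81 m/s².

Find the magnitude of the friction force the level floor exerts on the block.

Vertical equilibrium gives N = m g − P sin α = 75 N.
For equilibrium, f = P cos α = 7.9×cos 26.1° = 7.094 N.
The static-friction limit is μ_s N = 12.75 N.
Since 7.094 N does not exceed the limit, the block stays at rest and f = 7.09 N.

f ≈ 7.09 N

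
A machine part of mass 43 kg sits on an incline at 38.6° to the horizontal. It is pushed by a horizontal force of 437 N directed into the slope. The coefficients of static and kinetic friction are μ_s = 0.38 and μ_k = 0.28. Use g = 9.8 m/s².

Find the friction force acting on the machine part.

The horizontal push has a component P sin θ into the surface, so N = m g cos θ + P sin θ = 329.3 + 272.6 = 602 N.
Parallel to the incline: P cos θ − m g sin θ = 341.5 − 262.9 = 78.62 N; the friction needed to balance this is 78.62 N acting down the slope.
The limit of static friction is μ_s N = 228.7 N.
|f_req| = 78.62 ≤ 228.7 N → the machine part is in equilibrium; friction equals the required value.

f ≈ 78.6 N (down the incline)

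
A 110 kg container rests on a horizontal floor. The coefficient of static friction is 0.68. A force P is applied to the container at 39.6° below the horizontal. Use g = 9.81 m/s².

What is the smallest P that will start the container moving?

P ≈ 2180 N

N = m g + P sin α (the push presses the container into the horizontal floor).
At impending slip, P cos α = μ_s N = μ_s (m g + P sin α).
Solving: P (cos α − μ_s sin α) = μ_s m g → P = 0.68×1080/(cos 39.6° − 0.68 sin 39.6°) = 734/0.3371 = 2180 N.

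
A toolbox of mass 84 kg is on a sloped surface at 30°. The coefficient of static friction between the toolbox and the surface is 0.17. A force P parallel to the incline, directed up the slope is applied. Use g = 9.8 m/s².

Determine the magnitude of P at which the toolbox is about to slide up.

At impending motion up the slope, friction acts down-slope at its limit: f = μ_s N.
P is parallel to the surface, so N = m g cos θ = 713 N.
Along the incline: P = m g sin θ + μ_s N = 412 + 0.17×713 = 533 N.

P ≈ 533 N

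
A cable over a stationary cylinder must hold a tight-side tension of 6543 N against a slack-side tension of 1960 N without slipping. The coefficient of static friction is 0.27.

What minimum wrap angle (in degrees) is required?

T₂/T₁ = e^{μβ} → β = ln(T₂/T₁)/μ.
β = ln(6543/1960)/0.27 = 1.205/0.27 = 4.465 rad.
In degrees: β = 4.465 × 180/π = 256°.

β_min ≈ 256°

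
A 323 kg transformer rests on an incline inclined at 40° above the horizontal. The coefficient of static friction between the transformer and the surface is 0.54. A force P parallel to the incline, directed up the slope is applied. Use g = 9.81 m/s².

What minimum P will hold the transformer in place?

The transformer tends to slide down (tan θ > μ_s), so at the point of impending slip friction acts up-slope at its limit: f = μ_s N.
P is parallel to the surface, so N = m g cos θ = 2430 N.
Along the incline: P + μ_s N = m g sin θ, so P = 2040 − 0.54×2430 = 726 N.

P_min ≈ 726 N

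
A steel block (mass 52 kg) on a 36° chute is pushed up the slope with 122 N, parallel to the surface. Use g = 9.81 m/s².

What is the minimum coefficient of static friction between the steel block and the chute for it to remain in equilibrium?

N = m g cos θ = 412.7 N.
Friction must make up the shortfall along the incline: f = m g sin θ − P = 299.8 − 122 = 177.8 N.
At the threshold f = μ_s N, so μ_s,min = 177.8/412.7 = 0.431.

μ_s,min ≈ 0.431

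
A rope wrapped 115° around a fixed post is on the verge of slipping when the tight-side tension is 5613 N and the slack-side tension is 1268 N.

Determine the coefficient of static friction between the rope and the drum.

T₂/T₁ = e^{μβ} → μ = ln(T₂/T₁)/β.
β = 115° = 2.007 rad.
μ = ln(5613/1268)/2.007 = ln(4.427)/2.007 = 0.741.

μ ≈ 0.741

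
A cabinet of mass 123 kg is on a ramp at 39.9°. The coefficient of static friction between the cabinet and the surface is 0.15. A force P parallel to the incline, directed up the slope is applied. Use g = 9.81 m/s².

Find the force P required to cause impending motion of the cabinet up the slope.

At impending motion up the slope, friction acts down-slope at its limit: f = μ_s N.
P is parallel to the surface, so N = m g cos θ = 926 N.
Along the incline: P = m g sin θ + μ_s N = 774 + 0.15×926 = 913 N.

P ≈ 913 N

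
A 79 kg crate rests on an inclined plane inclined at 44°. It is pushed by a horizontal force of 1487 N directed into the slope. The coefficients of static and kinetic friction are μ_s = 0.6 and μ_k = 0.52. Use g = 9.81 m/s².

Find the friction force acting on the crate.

f ≈ 531 N (down the incline)

Resolve perpendicular to the incline: N = m g cos θ + P sin θ = 79×9.81×cos 44° + 1487×sin 44° = 1590 N.
Parallel to the incline: P cos θ − m g sin θ = 1070 − 538.4 = 531.3 N; the friction needed to balance this is 531.3 N acting down the slope.
The limit of static friction is μ_s N = 954.3 N.
Since 531.3 N is within the 954.3 N limit, the crate stays put and friction is exactly 531 N.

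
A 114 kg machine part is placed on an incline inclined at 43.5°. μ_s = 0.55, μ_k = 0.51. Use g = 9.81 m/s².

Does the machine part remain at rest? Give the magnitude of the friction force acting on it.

f ≈ 414 N

N = m g cos θ = 811 N.
Down-slope weight component: m g sin θ = 770 N.
μ_s N = 446 N.
770 > 446 N, so it slides; kinetic friction f = μ_k N = 0.51×811 = 414 N.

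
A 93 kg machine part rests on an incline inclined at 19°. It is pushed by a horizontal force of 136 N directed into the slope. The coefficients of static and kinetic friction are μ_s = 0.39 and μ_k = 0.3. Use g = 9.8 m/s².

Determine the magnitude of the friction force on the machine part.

Resolve perpendicular to the incline: N = m g cos θ + P sin θ = 93×9.8×cos 19° + 136×sin 19° = 906 N.
Parallel to the incline: P cos θ − m g sin θ = 128.6 − 296.7 = -168.1 N; the friction needed to balance this is 168.1 N acting up the slope.
Maximum static friction: μ_s N = 0.39 × 906 = 353.3 N.
|f_req| = 168.1 ≤ 353.3 N → the machine part is in equilibrium; friction equals the required value.

f ≈ 168 N (up the incline)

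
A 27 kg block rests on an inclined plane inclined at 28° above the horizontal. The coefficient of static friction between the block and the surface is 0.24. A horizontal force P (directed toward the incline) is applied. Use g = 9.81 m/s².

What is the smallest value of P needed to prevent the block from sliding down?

The block tends to slide down (tan θ > μ_s), so at the point of impending slip friction acts up-slope at its limit: f = μ_s N.
Perpendicular to the incline: N = m g cos θ + P sin θ.
Along the incline: P cos θ + μ_s N = m g sin θ, i.e. P cos θ + μ_s (m g cos θ + P sin θ) = m g sin θ.
Solving, P (cos θ + μ_s sin θ) = m g (sin θ − μ_s cos θ), so P = 265×0.2576/0.9956 = 68.5 N.

P_min ≈ 68.5 N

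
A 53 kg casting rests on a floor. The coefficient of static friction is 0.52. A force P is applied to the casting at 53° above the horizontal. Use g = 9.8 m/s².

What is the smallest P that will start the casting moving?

N = m g − P sin α (the pull lifts the casting).
At impending slip, P cos α = μ_s N = μ_s (m g − P sin α).
Solving: P (cos α + μ_s sin α) = μ_s m g → P = 0.52×519/(cos 53° + 0.52 sin 53°) = 270/1.017 = 266 N.

P ≈ 266 N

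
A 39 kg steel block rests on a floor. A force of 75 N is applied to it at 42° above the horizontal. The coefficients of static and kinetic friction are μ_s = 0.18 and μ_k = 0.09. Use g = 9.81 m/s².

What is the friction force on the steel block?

N = m g − P sin α = 382.6 − 75×sin 42° = 332.4 N.
The horizontal driving force is P cos α = 55.74 N, so equilibrium needs friction f = 55.74 N.
The static-friction limit is μ_s N = 59.83 N.
Since 55.74 N does not exceed the limit, the steel block stays at rest and f = 55.7 N.

f ≈ 55.7 N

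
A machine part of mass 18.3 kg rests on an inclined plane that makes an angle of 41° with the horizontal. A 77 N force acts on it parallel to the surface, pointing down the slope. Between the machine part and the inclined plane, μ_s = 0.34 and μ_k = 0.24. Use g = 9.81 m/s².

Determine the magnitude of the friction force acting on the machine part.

Perpendicular to the surface, N = m g cos θ = 18.3·9.81·cos 41° = 135.5 N.
Parallel to the incline, ΣF = 0 gives f = m g sin θ + P = 117.8 + 77 = 194.8 N (up-slope positive).
The static-friction ceiling is μ_s N = 0.34 × 135.5 = 46.07 N.
Since |194.8| > 46.07 N, static friction cannot hold it; the machine part slides down the incline and kinetic friction applies: f = μ_k N = 0.24 × 135.5 = 32.5 N.

f ≈ 32.5 N (up the incline)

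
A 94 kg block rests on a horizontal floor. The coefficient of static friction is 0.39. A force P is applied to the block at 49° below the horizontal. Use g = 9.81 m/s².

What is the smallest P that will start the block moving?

P ≈ 994 N

N = m g + P sin α (the push presses the block into the horizontal floor).
At impending slip, P cos α = μ_s N = μ_s (m g + P sin α).
Solving: P (cos α − μ_s sin α) = μ_s m g → P = 0.39×922/(cos 49° − 0.39 sin 49°) = 360/0.3617 = 994 N.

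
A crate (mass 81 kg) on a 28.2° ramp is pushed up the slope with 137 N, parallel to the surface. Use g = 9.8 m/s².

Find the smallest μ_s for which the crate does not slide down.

μ_s,min ≈ 0.34

N = m g cos θ = 699.6 N.
Friction must make up the shortfall along the incline: f = m g sin θ − P = 375.1 − 137 = 238.1 N.
At the threshold f = μ_s N, so μ_s,min = 238.1/699.6 = 0.34.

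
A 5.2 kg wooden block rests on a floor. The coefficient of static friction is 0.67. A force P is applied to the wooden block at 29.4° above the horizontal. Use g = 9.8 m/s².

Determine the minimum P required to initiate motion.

N = m g − P sin α (the pull lifts the wooden block).
At impending slip, P cos α = μ_s N = μ_s (m g − P sin α).
Solving: P (cos α + μ_s sin α) = μ_s m g → P = 0.67×51/(cos 29.4° + 0.67 sin 29.4°) = 34.1/1.2 = 28.4 N.

P ≈ 28.4 N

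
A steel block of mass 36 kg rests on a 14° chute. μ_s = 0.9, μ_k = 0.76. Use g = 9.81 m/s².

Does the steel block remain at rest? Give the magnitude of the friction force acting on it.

N = m g cos θ = 343 N.
Down-slope weight component: m g sin θ = 85.4 N.
μ_s N = 308 N.
85.4 ≤ 308 N, so it stays put; friction = 85.4 N.

f ≈ 85.4 N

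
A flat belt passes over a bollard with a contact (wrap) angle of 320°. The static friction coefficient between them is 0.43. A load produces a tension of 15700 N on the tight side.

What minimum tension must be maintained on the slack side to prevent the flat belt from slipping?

Capstan equation at impending slip: T_tight/T_slack = e^{μβ}.
β = 320° = 5.585 rad; e^{μβ} = e^{0.43×5.585} = 11.04.
T_slack = T_tight / e^{μβ} = 15700 / 11.04 = 1420 N.

T_min ≈ 1420 N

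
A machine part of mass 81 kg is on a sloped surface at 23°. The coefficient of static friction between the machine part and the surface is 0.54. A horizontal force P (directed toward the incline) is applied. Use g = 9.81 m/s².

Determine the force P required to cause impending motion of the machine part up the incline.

P ≈ 994 N

At impending motion up the slope, friction acts down-slope at its limit: f = μ_s N.
Perpendicular to the incline: N = m g cos θ + P sin θ.
Along the incline: P cos θ = m g sin θ + μ_s N = m g sin θ + μ_s (m g cos θ + P sin θ).
Solving, P (cos θ − μ_s sin θ) = m g (sin θ + μ_s cos θ), so P = 81×9.81×(sin 23° + 0.54 cos 23°)/(cos 23° − 0.54 sin 23°) = 795×0.8878/0.7095 = 994 N.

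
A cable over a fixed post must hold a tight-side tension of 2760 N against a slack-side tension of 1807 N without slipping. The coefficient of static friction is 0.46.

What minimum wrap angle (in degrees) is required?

T₂/T₁ = e^{μβ} → β = ln(T₂/T₁)/μ.
β = ln(2760/1807)/0.46 = 0.4236/0.46 = 0.9208 rad.
In degrees: β = 0.9208 × 180/π = 52.8°.

β_min ≈ 52.8°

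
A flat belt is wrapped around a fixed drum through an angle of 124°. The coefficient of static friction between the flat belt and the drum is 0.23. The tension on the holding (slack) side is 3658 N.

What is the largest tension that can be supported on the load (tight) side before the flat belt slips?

At impending slip the capstan equation gives T₂/T₁ = e^{μβ} with β in radians.
β = 124° × π/180 = 2.164 rad.
e^{μβ} = e^{0.23×2.164} = 1.645.
T₂ = T₁ · e^{μβ} = 3658 × 1.645 = 6020 N.

T_max ≈ 6020 N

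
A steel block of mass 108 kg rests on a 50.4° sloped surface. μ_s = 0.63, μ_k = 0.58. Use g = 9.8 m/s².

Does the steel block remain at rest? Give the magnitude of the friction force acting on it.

N = m g cos θ = 675 N.
Down-slope weight component: m g sin θ = 816 N.
μ_s N = 425 N.
816 > 425 N, so it slides; kinetic friction f = μ_k N = 0.58×675 = 391 N.

f ≈ 391 N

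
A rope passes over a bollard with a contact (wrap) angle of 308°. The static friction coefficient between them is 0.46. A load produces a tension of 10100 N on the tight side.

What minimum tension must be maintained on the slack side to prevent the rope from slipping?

T_min ≈ 852 N

Capstan equation at impending slip: T_tight/T_slack = e^{μβ}.
β = 308° = 5.376 rad; e^{μβ} = e^{0.46×5.376} = 11.86.
T_slack = T_tight / e^{μβ} = 10100 / 11.86 = 852 N.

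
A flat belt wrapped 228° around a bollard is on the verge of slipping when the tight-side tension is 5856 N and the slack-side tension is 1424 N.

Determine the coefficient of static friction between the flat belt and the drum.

T₂/T₁ = e^{μβ} → μ = ln(T₂/T₁)/β.
β = 228° = 3.979 rad.
μ = ln(5856/1424)/3.979 = ln(4.112)/3.979 = 0.355.

μ ≈ 0.355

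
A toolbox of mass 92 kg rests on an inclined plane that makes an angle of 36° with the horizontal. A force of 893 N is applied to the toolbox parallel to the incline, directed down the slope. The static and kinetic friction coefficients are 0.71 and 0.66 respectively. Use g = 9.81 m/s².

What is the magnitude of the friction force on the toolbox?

Normal force: N = m g cos θ = 92 × 9.81 × cos 36° = 730.2 N.
For equilibrium along the incline the friction force must supply f = m g sin θ + P = 530.5 + 893 = 1423 N (positive meaning up-slope).
The static-friction ceiling is μ_s N = 0.71 × 730.2 = 518.4 N.
|1423| exceeds 518.4 N, so the toolbox slips down-slope; friction is kinetic, f = μ_k N = 0.66×730.2 = 482 N.

f ≈ 482 N (up the incline)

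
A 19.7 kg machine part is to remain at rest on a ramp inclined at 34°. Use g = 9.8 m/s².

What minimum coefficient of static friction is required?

At the slip threshold m g sin θ = μ_s m g cos θ, so μ_s,min = tan θ.
μ_s,min = tan 34° = 0.675.

μ_s,min ≈ 0.675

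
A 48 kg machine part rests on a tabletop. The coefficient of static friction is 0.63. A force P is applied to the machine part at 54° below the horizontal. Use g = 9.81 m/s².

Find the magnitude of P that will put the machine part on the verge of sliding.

N = m g + P sin α (the push presses the machine part into the tabletop).
At impending slip, P cos α = μ_s N = μ_s (m g + P sin α).
Solving: P (cos α − μ_s sin α) = μ_s m g → P = 0.63×471/(cos 54° − 0.63 sin 54°) = 297/0.0781 = 3800 N.

P ≈ 3800 N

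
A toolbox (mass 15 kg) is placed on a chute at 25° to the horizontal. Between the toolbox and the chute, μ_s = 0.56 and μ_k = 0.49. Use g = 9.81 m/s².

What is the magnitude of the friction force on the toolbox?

Normal force: N = m g cos θ = 15 × 9.81 × cos 25° = 133.4 N.
Along the slope the weight component is m g sin θ = 62.19 N; friction must supply exactly this, acting up-slope.
The static-friction ceiling is μ_s N = 0.56 × 133.4 = 74.68 N.
Since |62.19| ≤ 74.68 N, the toolbox remains in static equilibrium and friction takes exactly the required value.

f ≈ 62.2 N (up the incline)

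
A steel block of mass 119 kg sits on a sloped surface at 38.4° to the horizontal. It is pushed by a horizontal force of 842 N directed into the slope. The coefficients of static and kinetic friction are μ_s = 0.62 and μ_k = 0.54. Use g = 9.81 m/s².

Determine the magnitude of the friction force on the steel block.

Resolve perpendicular to the incline: N = m g cos θ + P sin θ = 119×9.81×cos 38.4° + 842×sin 38.4° = 1438 N.
Parallel to the incline: P cos θ − m g sin θ = 659.9 − 725.1 = -65.25 N; the friction needed to balance this is 65.25 N acting up the slope.
Maximum static friction: μ_s N = 0.62 × 1438 = 891.5 N.
Since 65.25 N is within the 891.5 N limit, the steel block stays put and friction is exactly 65.3 N.

f ≈ 65.3 N (up the incline)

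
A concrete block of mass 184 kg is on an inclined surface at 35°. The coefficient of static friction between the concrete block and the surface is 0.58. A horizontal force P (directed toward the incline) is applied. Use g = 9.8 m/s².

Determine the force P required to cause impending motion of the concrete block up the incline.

P ≈ 3890 N

At impending motion up the slope, friction acts down-slope at its limit: f = μ_s N.
Perpendicular to the incline: N = m g cos θ + P sin θ.
Along the incline: P cos θ = m g sin θ + μ_s N = m g sin θ + μ_s (m g cos θ + P sin θ).
Solving, P (cos θ − μ_s sin θ) = m g (sin θ + μ_s cos θ), so P = 184×9.8×(sin 35° + 0.58 cos 35°)/(cos 35° − 0.58 sin 35°) = 1800×1.049/0.4865 = 3890 N.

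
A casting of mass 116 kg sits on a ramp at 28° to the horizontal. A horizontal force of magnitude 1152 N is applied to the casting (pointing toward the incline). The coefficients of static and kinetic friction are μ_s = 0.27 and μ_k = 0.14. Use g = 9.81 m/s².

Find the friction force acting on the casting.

f ≈ 216 N (down the incline)

The horizontal push has a component P sin θ into the surface, so N = m g cos θ + P sin θ = 1005 + 540.8 = 1546 N.
Parallel to the incline: P cos θ − m g sin θ = 1017 − 534.2 = 482.9 N; the friction needed to balance this is 482.9 N acting down the slope.
Maximum static friction: μ_s N = 0.27 × 1546 = 417.3 N.
The required 482.9 N exceeds the static limit, so the casting slides up-slope and f = μ_k N = 0.14×1546 = 216 N.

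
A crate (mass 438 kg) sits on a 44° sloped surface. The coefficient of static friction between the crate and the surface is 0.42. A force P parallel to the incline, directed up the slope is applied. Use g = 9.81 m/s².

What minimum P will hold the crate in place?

The crate tends to slide down (tan θ > μ_s), so at the point of impending slip friction acts up-slope at its limit: f = μ_s N.
P is parallel to the surface, so N = m g cos θ = 3090 N.
Along the incline: P + μ_s N = m g sin θ, so P = 2980 − 0.42×3090 = 1690 N.

P_min ≈ 1690 N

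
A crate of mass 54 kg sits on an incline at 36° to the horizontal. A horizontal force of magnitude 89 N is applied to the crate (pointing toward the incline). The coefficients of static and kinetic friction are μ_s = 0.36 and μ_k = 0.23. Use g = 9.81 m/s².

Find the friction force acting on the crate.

f ≈ 111 N (up the incline)

Resolve perpendicular to the incline: N = m g cos θ + P sin θ = 54×9.81×cos 36° + 89×sin 36° = 480.9 N.
Parallel to the incline: P cos θ − m g sin θ = 72 − 311.4 = -239.4 N; the friction needed to balance this is 239.4 N acting up the slope.
Maximum static friction: μ_s N = 0.36 × 480.9 = 173.1 N.
The required 239.4 N exceeds the static limit, so the crate slides down-slope and f = μ_k N = 0.23×480.9 = 111 N.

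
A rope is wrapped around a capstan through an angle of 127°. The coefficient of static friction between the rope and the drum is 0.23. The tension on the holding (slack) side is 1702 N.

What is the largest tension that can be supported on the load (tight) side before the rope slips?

At impending slip the capstan equation gives T₂/T₁ = e^{μβ} with β in radians.
β = 127° × π/180 = 2.217 rad.
e^{μβ} = e^{0.23×2.217} = 1.665.
T₂ = T₁ · e^{μβ} = 1702 × 1.665 = 2830 N.

T_max ≈ 2830 N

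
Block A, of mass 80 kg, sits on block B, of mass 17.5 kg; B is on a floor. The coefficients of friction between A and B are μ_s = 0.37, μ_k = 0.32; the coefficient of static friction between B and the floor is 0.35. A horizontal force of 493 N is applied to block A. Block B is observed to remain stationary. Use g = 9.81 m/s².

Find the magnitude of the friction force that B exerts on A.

Between the blocks, N₁ = m_A g = 784.8 N.
So the A–B interface can sustain at most μ_s N₁ = 290.4 N of static friction.
Since P = 493 N > 290.4 N, A slides on B; the A–B friction is kinetic: f₁ = μ_k N₁ = 0.32×784.8 = 251 N.
B experiences an equal 251 N forward from A (third law). B is in equilibrium, so the floor supplies f₂ = 251 N of static friction (limit μ_s(m_A+m_B)g = 334.8 N, not exceeded).

f ≈ 251 N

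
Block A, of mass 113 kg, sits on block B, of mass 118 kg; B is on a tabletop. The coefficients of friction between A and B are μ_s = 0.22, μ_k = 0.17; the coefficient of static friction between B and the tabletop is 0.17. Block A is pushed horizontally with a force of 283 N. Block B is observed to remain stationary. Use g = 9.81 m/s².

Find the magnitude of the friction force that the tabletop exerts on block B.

Normal force at the A–B interface: N₁ = m_A g = 1109 N.
So the A–B interface can sustain at most μ_s N₁ = 243.9 N of static friction.
P = 283 N exceeds that limit, so A slips over B and the interface friction becomes kinetic: f₁ = μ_k N₁ = 0.17×1109 = 188 N.
By Newton's third law B feels 188 N forward from A. With B stationary, the floor's static friction on B balances it: f₂ = 188 N (well within μ_s(m_A+m_B)g = 385.2 N).

f ≈ 188 N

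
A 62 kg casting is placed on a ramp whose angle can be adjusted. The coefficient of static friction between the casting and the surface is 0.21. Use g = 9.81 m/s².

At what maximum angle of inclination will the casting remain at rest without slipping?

θ_max ≈ 11.9°

At the slip threshold, m g sin θ = μ_s · m g cos θ, so tan θ = μ_s.
θ_max = arctan(0.21) = 11.9°.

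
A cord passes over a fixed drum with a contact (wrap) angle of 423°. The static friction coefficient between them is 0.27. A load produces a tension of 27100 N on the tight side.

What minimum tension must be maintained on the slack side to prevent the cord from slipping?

T_min ≈ 3690 N

Capstan equation at impending slip: T_tight/T_slack = e^{μβ}.
β = 423° = 7.383 rad; e^{μβ} = e^{0.27×7.383} = 7.34.
T_slack = T_tight / e^{μβ} = 27100 / 7.34 = 3690 N.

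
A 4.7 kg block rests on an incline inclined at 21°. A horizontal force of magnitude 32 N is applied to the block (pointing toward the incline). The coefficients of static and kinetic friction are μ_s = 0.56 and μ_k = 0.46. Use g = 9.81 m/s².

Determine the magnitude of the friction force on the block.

f ≈ 13.4 N (down the incline)

The horizontal push has a component P sin θ into the surface, so N = m g cos θ + P sin θ = 43.04 + 11.47 = 54.51 N.
Along the incline, the net driving force (taking up-slope positive) is P cos θ − m g sin θ = 29.87 − 16.52 = 13.35 N, so equilibrium requires friction f = -13.35 N (down-slope).
Maximum static friction: μ_s N = 0.56 × 54.51 = 30.53 N.
Since 13.35 N is within the 30.53 N limit, the block stays put and friction is exactly 13.4 N.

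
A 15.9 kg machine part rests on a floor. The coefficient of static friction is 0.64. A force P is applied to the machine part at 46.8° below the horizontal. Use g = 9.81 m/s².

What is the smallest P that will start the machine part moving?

P ≈ 458 N

N = m g + P sin α (the push presses the machine part into the floor).
At impending slip, P cos α = μ_s N = μ_s (m g + P sin α).
Solving: P (cos α − μ_s sin α) = μ_s m g → P = 0.64×156/(cos 46.8° − 0.64 sin 46.8°) = 99.8/0.218 = 458 N.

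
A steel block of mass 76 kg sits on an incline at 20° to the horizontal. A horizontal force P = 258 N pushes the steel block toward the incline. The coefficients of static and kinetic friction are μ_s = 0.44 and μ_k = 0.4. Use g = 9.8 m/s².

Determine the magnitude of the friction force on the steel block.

Normal direction: N = m g cos θ + P sin θ = 788.1 N.
Along the incline, the net driving force (taking up-slope positive) is P cos θ − m g sin θ = 242.4 − 254.7 = -12.3 N, so equilibrium requires friction f = 12.3 N (up-slope).
The limit of static friction is μ_s N = 346.8 N.
Since 12.3 N is within the 346.8 N limit, the steel block stays put and friction is exactly 12.3 N.

f ≈ 12.3 N (up the incline)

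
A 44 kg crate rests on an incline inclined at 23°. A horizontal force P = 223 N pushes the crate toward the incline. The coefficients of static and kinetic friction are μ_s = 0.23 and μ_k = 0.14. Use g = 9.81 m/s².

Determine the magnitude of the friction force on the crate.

Normal direction: N = m g cos θ + P sin θ = 484.5 N.
Parallel to the incline: P cos θ − m g sin θ = 205.3 − 168.7 = 36.62 N; the friction needed to balance this is 36.62 N acting down the slope.
Maximum static friction: μ_s N = 0.23 × 484.5 = 111.4 N.
|f_req| = 36.62 ≤ 111.4 N → the crate is in equilibrium; friction equals the required value.

f ≈ 36.6 N (down the incline)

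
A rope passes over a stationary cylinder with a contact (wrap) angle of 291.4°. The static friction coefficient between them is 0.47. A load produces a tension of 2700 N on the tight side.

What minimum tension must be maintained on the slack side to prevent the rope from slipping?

T_min ≈ 247 N

Capstan equation at impending slip: T_tight/T_slack = e^{μβ}.
β = 291.4° = 5.086 rad; e^{μβ} = e^{0.47×5.086} = 10.92.
T_slack = T_tight / e^{μβ} = 2700 / 10.92 = 247 N.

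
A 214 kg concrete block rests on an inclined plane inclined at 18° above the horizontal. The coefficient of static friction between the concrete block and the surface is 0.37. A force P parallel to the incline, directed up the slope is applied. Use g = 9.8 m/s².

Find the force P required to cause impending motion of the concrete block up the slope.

At impending motion up the slope, friction acts down-slope at its limit: f = μ_s N.
P is parallel to the surface, so N = m g cos θ = 1990 N.
Along the incline: P = m g sin θ + μ_s N = 648 + 0.37×1990 = 1390 N.

P ≈ 1390 N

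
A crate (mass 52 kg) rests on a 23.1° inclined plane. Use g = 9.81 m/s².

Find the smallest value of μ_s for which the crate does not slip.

At the slip threshold m g sin θ = μ_s m g cos θ, so μ_s,min = tan θ.
μ_s,min = tan 23.1° = 0.427.

μ_s,min ≈ 0.427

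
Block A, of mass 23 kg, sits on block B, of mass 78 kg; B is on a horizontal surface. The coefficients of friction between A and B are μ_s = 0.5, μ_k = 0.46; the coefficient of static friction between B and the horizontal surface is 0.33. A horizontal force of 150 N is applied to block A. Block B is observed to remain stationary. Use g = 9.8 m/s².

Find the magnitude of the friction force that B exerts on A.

f ≈ 104 N

Between the blocks, N₁ = m_A g = 225.4 N.
So the A–B interface can sustain at most μ_s N₁ = 112.7 N of static friction.
Since P = 150 N > 112.7 N, A slides on B; the A–B friction is kinetic: f₁ = μ_k N₁ = 0.46×225.4 = 104 N.
B experiences an equal 104 N forward from A (third law). B is in equilibrium, so the floor supplies f₂ = 104 N of static friction (limit μ_s(m_A+m_B)g = 326.6 N, not exceeded).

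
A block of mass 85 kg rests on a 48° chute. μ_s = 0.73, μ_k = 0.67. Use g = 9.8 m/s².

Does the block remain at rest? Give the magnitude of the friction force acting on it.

N = m g cos θ = 557 N.
Down-slope weight component: m g sin θ = 619 N.
μ_s N = 407 N.
619 > 407 N, so it slides; kinetic friction f = μ_k N = 0.67×557 = 373 N.

f ≈ 373 N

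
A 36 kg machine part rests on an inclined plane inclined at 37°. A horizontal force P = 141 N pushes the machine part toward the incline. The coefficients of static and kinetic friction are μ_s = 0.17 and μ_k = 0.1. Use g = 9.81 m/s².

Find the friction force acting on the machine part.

f ≈ 36.7 N (up the incline)

Resolve perpendicular to the incline: N = m g cos θ + P sin θ = 36×9.81×cos 37° + 141×sin 37° = 366.9 N.
Along the incline, the net driving force (taking up-slope positive) is P cos θ − m g sin θ = 112.6 − 212.5 = -99.93 N, so equilibrium requires friction f = 99.93 N (up-slope).
Maximum static friction: μ_s N = 0.17 × 366.9 = 62.37 N.
|f_req| = 99.93 > 62.37 N → the machine part slides down the incline; f = μ_k N = 0.1 × 366.9 = 36.7 N.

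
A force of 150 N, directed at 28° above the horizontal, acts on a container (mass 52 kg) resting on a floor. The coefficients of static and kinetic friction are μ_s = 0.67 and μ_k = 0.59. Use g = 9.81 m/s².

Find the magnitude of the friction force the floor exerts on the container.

f ≈ 132 N

Vertical equilibrium gives N = m g − P sin α = 439.7 N.
Horizontally, friction must balance P cos α = 132.4 N.
The static-friction limit is μ_s N = 294.6 N.
Since 132.4 N does not exceed the limit, the container stays at rest and f = 132 N.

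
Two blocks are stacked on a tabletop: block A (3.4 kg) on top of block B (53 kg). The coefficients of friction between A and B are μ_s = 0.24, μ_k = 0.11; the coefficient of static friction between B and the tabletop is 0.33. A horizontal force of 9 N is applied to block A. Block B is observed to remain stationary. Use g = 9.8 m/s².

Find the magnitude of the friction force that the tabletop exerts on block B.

Normal force at the A–B interface: N₁ = m_A g = 33.32 N.
Maximum static friction on A from B: μ_s N₁ = 0.24×33.32 = 7.997 N.
P = 9 N exceeds that limit, so A slips over B and the interface friction becomes kinetic: f₁ = μ_k N₁ = 0.11×33.32 = 3.67 N.
By Newton's third law B feels 3.67 N forward from A. With B stationary, the floor's static friction on B balances it: f₂ = 3.67 N (well within μ_s(m_A+m_B)g = 182.4 N).

f ≈ 3.67 N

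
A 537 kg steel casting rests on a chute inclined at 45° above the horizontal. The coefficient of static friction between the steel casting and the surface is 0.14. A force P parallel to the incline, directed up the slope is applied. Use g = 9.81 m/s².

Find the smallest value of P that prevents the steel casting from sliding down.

The steel casting tends to slide down (tan θ > μ_s), so at the point of impending slip friction acts up-slope at its limit: f = μ_s N.
P is parallel to the surface, so N = m g cos θ = 3730 N.
Along the incline: P + μ_s N = m g sin θ, so P = 3730 − 0.14×3730 = 3200 N.

P_min ≈ 3200 N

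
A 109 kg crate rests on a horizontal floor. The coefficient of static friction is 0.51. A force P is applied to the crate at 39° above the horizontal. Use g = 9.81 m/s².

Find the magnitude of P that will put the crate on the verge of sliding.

P ≈ 497 N

N = m g − P sin α (the pull lifts the crate).
At impending slip, P cos α = μ_s N = μ_s (m g − P sin α).
Solving: P (cos α + μ_s sin α) = μ_s m g → P = 0.51×1070/(cos 39° + 0.51 sin 39°) = 545/1.098 = 497 N.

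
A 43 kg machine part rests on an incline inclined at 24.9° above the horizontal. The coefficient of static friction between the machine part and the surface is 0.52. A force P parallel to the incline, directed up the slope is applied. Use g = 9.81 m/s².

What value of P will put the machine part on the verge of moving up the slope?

At impending motion up the slope, friction acts down-slope at its limit: f = μ_s N.
P is parallel to the surface, so N = m g cos θ = 383 N.
Along the incline: P = m g sin θ + μ_s N = 178 + 0.52×383 = 377 N.

P ≈ 377 N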